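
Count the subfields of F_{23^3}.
F_{23^3} has 2 subfields

The subfields of F_{p^n} are exactly the fields F_{p^d} for d | n (each is the fixed field of the unique index-d subgroup of Gal(F_{p^n}/F_p) ≅ Z/nZ). The divisors of n = 3 are {1, 3}, giving 2 subfields: F_{23^1}, F_{23^3}.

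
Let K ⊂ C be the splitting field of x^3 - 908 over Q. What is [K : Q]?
[K : Q] = 6

The roots of x^3 - 908 are ∛908, ω∛908, ω^2∛908 where ω = e^(2πi/3) is a primitive cube root of unity, so K = Q(∛908, ω). Now [Q(∛908):Q] = 3 (since 908 is not a perfect cube, x^3 - 908 is irreducible) and [Q(ω):Q] = 2. Both 2 and 3 divide [K:Q], and [K:Q] ≤ 3·2 = 6, so [K:Q] = 6. (Equivalently: Q(∛908) ⊂ R but ω ∉ R, so [K : Q(∛908)] = 2.)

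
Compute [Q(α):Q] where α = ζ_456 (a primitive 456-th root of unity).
[Q(α):Q] = 144

The minimal polynomial of ζ_456 over Q is the 456-th cyclotomic polynomial Φ_456(x), which is irreducible over Q and has degree φ(456) = 144. Hence [Q(α):Q] = φ(456) = 144.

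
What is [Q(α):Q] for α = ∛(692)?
[Q(α):Q] = 3

The minimal polynomial of α is x^3 - 692, irreducible over Q since 692 is not a perfect cube (so x^3 - 692 has no rational root). Hence [Q(α):Q] = deg(m_α) = 3.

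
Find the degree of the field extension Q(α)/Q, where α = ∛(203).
[Q(α):Q] = 3

The minimal polynomial of α is x^3 - 203, irreducible over Q since 203 is not a perfect cube (so x^3 - 203 has no rational root). Hence [Q(α):Q] = deg(m_α) = 3.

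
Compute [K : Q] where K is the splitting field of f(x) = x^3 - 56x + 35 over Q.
[K : Q] = 6

By the rational root test, any rational root of the monic integer polynomial f(x) = x^3 - 56x + 35 must be an integer dividing the constant term 35, i.e. one of ±{1, 5, 7, 35}. Evaluating: f(1) = -20, f(-1) = 90, f(5) = -120, f(-5) = 190, f(7) = -14, f(-7) = 84, f(35) = 40950, f(-35) = -40880; none is 0, so f has no rational root and is therefore irreducible over Q (a cubic with no linear factor over a field is irreducible). For an irreducible cubic, the Galois group is A_3 or S_3 according as the discriminant disc(f) = -4a^3 - 27b^2 = -4·(-56)^3 - 27·(35)^2 = 669389 is or is not a square in Q. Here disc(f) = 669389 is not a perfect square in Q, so the Galois group of f over Q is not contained in A_3 and must be all of S_3. The splitting field has degree |S_3| = 6 over Q, so [K : Q] = 6.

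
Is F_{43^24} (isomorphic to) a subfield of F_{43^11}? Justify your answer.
No: F_{43^24} is not a subfield of F_{43^11}

F_{p^m} embeds in F_{p^n} iff m | n. Here 24 ∤ 11 (since 11 = 0·24 + 11 with remainder 11 ≠ 0), so F_{43^24} is not a subfield of F_{43^11}. Equivalently: if it were, the tower law would give 24 = [F_{43^24}:F_43] dividing [F_{43^11}:F_43] = 11, contradiction.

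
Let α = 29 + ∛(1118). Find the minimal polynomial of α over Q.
m_α(x) = x^3 - 87x^2 + 2523x - 25507

Set β = α - 29 = ∛(1118), so β^3 = 1118. Then (α - 29)^3 - 1118 = 0, i.e. α is a root of g(x) = (x - 29)^3 - 1118 = x^3 - 87x^2 + 2523x - 25507. Since g(x) = h(x - 29) where h(x) = x^3 - 1118, and h is irreducible over Q (because 1118 is not a perfect cube, so h has no rational root, and a monic cubic with no rational root is irreducible), g is also irreducible (irreducibility is preserved under the substitution x → x - 29). Hence m_α(x) = x^3 - 87x^2 + 2523x - 25507.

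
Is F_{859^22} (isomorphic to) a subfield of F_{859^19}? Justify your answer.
No: F_{859^22} is not a subfield of F_{859^19}

F_{p^m} embeds in F_{p^n} iff m | n. Here 22 ∤ 19 (since 19 = 0·22 + 19 with remainder 19 ≠ 0), so F_{859^22} is not a subfield of F_{859^19}. Equivalently: if it were, the tower law would give 22 = [F_{859^22}:F_859] dividing [F_{859^19}:F_859] = 19, contradiction.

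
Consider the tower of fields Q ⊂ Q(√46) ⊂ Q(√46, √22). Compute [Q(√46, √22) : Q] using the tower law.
[Q(√46, √22) : Q] = 4

[Q(√46):Q] = 2 (min poly x^2 - 46, irreducible since 46 is squarefree > 1). For the top step, suppose √22 ∈ Q(√46), say √22 = c + d√46 with c, d ∈ Q. Squaring: 22 = c^2 + 46d^2 + 2cd√46. Since √46 ∉ Q this forces 2cd = 0. If d = 0 then √22 = c ∈ Q, contradicting 22 squarefree > 1. If c = 0 then 22 = 46d^2, so 46·22 = (46d)^2 is a perfect square in Q — but 46·22 = 1012 is not a perfect square (since 46 and 22 are distinct squarefree integers). Contradiction. Hence √22 ∉ Q(√46), so x^2 - 22 stays irreducible over Q(√46) and [Q(√46, √22) : Q(√46)] = 2. By the tower law, [Q(√46, √22) : Q] = 2 · 2 = 4.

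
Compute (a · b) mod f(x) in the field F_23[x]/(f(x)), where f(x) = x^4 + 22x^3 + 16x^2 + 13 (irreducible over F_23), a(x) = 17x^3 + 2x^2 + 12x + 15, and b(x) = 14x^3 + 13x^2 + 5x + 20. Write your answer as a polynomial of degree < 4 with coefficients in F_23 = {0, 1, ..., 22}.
a · b ≡ 2x^3 + 11x^2 + 10x + 10 (mod f(x))

Multiply in F_23[x]: a(x)·b(x) = (17x^3 + 2x^2 + 12x + 15)·(14x^3 + 13x^2 + 5x + 20) = 8x^6 + 19x^5 + 3x^4 + 3x^3 + 19x^2 + 16x + 1. This has degree ≥ 4, so divide by f(x) over F_23: 8x^6 + 19x^5 + 3x^4 + 3x^3 + 19x^2 + 16x + 1 = (8x^2 + 4x + 17)·(x^4 + 22x^3 + 16x^2 + 13) + (2x^3 + 11x^2 + 10x + 10). Hence a·b ≡ 2x^3 + 11x^2 + 10x + 10 (mod f). (F_23[x]/(f) is a field with 23^4 = 279841 elements since f is irreducible of degree 4.)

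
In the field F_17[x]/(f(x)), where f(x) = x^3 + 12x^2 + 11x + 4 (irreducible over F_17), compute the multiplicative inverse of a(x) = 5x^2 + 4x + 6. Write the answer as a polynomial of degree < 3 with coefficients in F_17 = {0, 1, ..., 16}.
a(x)^(-1) ≡ 2x^2 + 6x + 5 (mod f(x))

Since f is irreducible over F_17, F_17[x]/(f) is a field and a(x) ≠ 0 has an inverse. Apply the extended Euclidean algorithm to f(x) and a(x) in F_17[x]: f(x) = (7x + 7)·a(x) + (9x + 13);  a(x) = (10x + 3)·(9x + 13) + (1). The last nonzero remainder is the constant 1 = gcd(f, a) in F_17. Back-substituting through the division chain expresses 1 = s(x)·a(x) + t(x)·f(x) with s(x) ≡ 2x^2 + 6x + 5 (mod f), so a(x)^(-1) ≡ s(x) = 2x^2 + 6x + 5 (mod f). Check: (5x^2 + 4x + 6)·(2x^2 + 6x + 5) = 10x^4 + 4x^3 + 10x^2 + 5x + 13 ≡ 1 (mod x^3 + 12x^2 + 11x + 4).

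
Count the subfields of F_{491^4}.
F_{491^4} has 3 subfields

The subfields of F_{p^n} are exactly the fields F_{p^d} for d | n (each is the fixed field of the unique index-d subgroup of Gal(F_{p^n}/F_p) ≅ Z/nZ). The divisors of n = 4 are {1, 2, 4}, giving 3 subfields: F_{491^1}, F_{491^2}, F_{491^4}.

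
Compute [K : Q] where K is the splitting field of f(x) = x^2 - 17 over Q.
[K : Q] = 2

f(x) = x^2 - 17 factors as (x - √17)(x + √17). The splitting field is K = Q(√17). Since 17 is squarefree and > 1, it is not a perfect square, so x^2 - 17 is irreducible over Q and [Q(√17) : Q] = 2. Hence [K : Q] = 2.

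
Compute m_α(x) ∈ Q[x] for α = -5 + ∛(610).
m_α(x) = x^3 + 15x^2 + 75x - 485

Set β = α + 5 = ∛(610), so β^3 = 610. Then (α + 5)^3 - 610 = 0, i.e. α is a root of g(x) = (x + 5)^3 - 610 = x^3 + 15x^2 + 75x - 485. Since g(x) = h(x + 5) where h(x) = x^3 - 610, and h is irreducible over Q (because 610 is not a perfect cube, so h has no rational root, and a monic cubic with no rational root is irreducible), g is also irreducible (irreducibility is preserved under the substitution x → x + 5). Hence m_α(x) = x^3 + 15x^2 + 75x - 485.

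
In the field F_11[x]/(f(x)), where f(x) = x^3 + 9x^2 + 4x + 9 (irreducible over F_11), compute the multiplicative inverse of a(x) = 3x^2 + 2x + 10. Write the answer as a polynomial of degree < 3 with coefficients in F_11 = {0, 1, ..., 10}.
a(x)^(-1) ≡ 9x + 9 (mod f(x))

Since f is irreducible over F_11, F_11[x]/(f) is a field and a(x) ≠ 0 has an inverse. Apply the extended Euclidean algorithm to f(x) and a(x) in F_11[x]: f(x) = (4x + 4)·a(x) + (2). The last nonzero remainder is the constant 2 = gcd(f, a) in F_11. Back-substituting through the division chain expresses 2 = s(x)·a(x) + t(x)·f(x) with s(x) ≡ 7x + 7 (mod f), so (7x + 7)·a(x) ≡ 2 (mod f). Multiplying by 2^(-1) ≡ 6 in F_11 gives a(x)^(-1) ≡ 6·(7x + 7) ≡ 9x + 9 (mod f). Check: (3x^2 + 2x + 10)·(9x + 9) = 5x^3 + x^2 + 9x + 2 ≡ 1 (mod x^3 + 9x^2 + 4x + 9).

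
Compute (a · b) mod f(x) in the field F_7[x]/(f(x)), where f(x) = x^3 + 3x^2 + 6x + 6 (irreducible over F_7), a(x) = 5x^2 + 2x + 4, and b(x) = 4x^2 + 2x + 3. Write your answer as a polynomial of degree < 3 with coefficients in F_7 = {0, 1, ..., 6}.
a · b ≡ 6x^2 + 6x + 5 (mod f(x))

Multiply in F_7[x]: a(x)·b(x) = (5x^2 + 2x + 4)·(4x^2 + 2x + 3) = 6x^4 + 4x^3 + 5. This has degree ≥ 3, so divide by f(x) over F_7: 6x^4 + 4x^3 + 5 = (6x)·(x^3 + 3x^2 + 6x + 6) + (6x^2 + 6x + 5). Hence a·b ≡ 6x^2 + 6x + 5 (mod f). (F_7[x]/(f) is a field with 7^3 = 343 elements since f is irreducible of degree 3.)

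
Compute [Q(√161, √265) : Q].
[Q(√161, √265) : Q] = 4

[Q(√161):Q] = 2 (min poly x^2 - 161, irreducible since 161 is squarefree > 1). For the top step, suppose √265 ∈ Q(√161), say √265 = c + d√161 with c, d ∈ Q. Squaring: 265 = c^2 + 161d^2 + 2cd√161. Since √161 ∉ Q this forces 2cd = 0. If d = 0 then √265 = c ∈ Q, contradicting 265 squarefree > 1. If c = 0 then 265 = 161d^2, so 161·265 = (161d)^2 is a perfect square in Q — but 161·265 = 42665 is not a perfect square (since 161 and 265 are distinct squarefree integers). Contradiction. Hence √265 ∉ Q(√161), so x^2 - 265 stays irreducible over Q(√161) and [Q(√161, √265) : Q(√161)] = 2. By the tower law, [Q(√161, √265) : Q] = 2 · 2 = 4.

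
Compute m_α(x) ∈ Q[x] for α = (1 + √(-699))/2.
m_α(x) = x^2 - x + 175

From 2α - 1 = √(-699), squaring gives (2α - 1)^2 = -699, i.e. 4α^2 - 4α + 1 = -699, so α^2 - α + (1 + 699)/4 = 0. Since -699 ≡ 1 (mod 4), (1 + 699)/4 = 175 ∈ Z. The polynomial x^2 - x + 175 has discriminant 1 - 4·(175) = -699, which is not a perfect square in Q (d = -699 is squarefree and ≠ 1), so x^2 - x + 175 is irreducible over Q. It is the minimal polynomial of α.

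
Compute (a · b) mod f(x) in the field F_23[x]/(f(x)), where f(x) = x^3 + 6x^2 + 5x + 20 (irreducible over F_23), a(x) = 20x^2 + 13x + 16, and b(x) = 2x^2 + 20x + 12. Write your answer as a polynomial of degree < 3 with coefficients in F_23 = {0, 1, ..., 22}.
a · b ≡ 21x^2 + 11x + 14 (mod f(x))

Multiply in F_23[x]: a(x)·b(x) = (20x^2 + 13x + 16)·(2x^2 + 20x + 12) = 17x^4 + 12x^3 + 3x^2 + 16x + 8. This has degree ≥ 3, so divide by f(x) over F_23: 17x^4 + 12x^3 + 3x^2 + 16x + 8 = (17x + 2)·(x^3 + 6x^2 + 5x + 20) + (21x^2 + 11x + 14). Hence a·b ≡ 21x^2 + 11x + 14 (mod f). (F_23[x]/(f) is a field with 23^3 = 12167 elements since f is irreducible of degree 3.)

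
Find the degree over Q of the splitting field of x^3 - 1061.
[K : Q] = 6

The roots of x^3 - 1061 are ∛1061, ω∛1061, ω^2∛1061 where ω = e^(2πi/3) is a primitive cube root of unity, so K = Q(∛1061, ω). Now [Q(∛1061):Q] = 3 (since 1061 is not a perfect cube, x^3 - 1061 is irreducible) and [Q(ω):Q] = 2. Both 2 and 3 divide [K:Q], and [K:Q] ≤ 3·2 = 6, so [K:Q] = 6. (Equivalently: Q(∛1061) ⊂ R but ω ∉ R, so [K : Q(∛1061)] = 2.)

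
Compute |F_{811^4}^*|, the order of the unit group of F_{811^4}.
|F_{811^4}^*| = 432596913840

F_{811^4} has 811^4 = 432596913841 elements; its multiplicative group consists of all nonzero elements, so |F_{811^4}^*| = 432596913841 - 1 = 432596913840. (It is cyclic since any finite subgroup of the multiplicative group of a field is cyclic.)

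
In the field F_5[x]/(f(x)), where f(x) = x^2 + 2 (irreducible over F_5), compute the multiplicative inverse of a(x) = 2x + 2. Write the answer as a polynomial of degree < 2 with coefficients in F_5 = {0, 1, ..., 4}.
a(x)^(-1) ≡ 4x + 1 (mod f(x))

Since f is irreducible over F_5, F_5[x]/(f) is a field and a(x) ≠ 0 has an inverse. Apply the extended Euclidean algorithm to f(x) and a(x) in F_5[x]: f(x) = (3x + 2)·a(x) + (3). The last nonzero remainder is the constant 3 = gcd(f, a) in F_5. Back-substituting through the division chain expresses 3 = s(x)·a(x) + t(x)·f(x) with s(x) ≡ 2x + 3 (mod f), so (2x + 3)·a(x) ≡ 3 (mod f). Multiplying by 3^(-1) ≡ 2 in F_5 gives a(x)^(-1) ≡ 2·(2x + 3) ≡ 4x + 1 (mod f). Check: (2x + 2)·(4x + 1) = 3x^2 + 2 ≡ 1 (mod x^2 + 2).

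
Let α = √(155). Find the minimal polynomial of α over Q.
m_α(x) = x^2 - 155

α satisfies α^2 - 155 = 0, so x^2 - 155 annihilates α. Since d = 155 is squarefree and ≠ 1, it is not a perfect square in Q, so x^2 - 155 has no rational root and is therefore irreducible over Q (a degree-2 polynomial over a field is irreducible iff it has no root). Hence m_α(x) = x^2 - 155.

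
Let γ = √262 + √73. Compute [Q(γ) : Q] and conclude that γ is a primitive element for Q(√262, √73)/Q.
[Q(γ) : Q] = 4 (equivalently, Q(γ) = Q(√262, √73))

Obviously Q(γ) ⊆ Q(√262, √73), and [Q(√262, √73):Q] = 4 (since 262, 73 are distinct squarefree integers > 1 with 19126 not a perfect square). To show equality we compute the minimal polynomial of γ. From γ = √262 + √73: γ^2 = 262 + 2√(19126) + 73 = 335 + 2√(19126), so γ^2 - 335 = 2√(19126); squaring, (γ^2 - 335)^2 = 4·19126, i.e. γ^4 - 670γ^2 + 112225 - 76504 = 0, i.e. γ^4 - 670γ^2 + 35721 = 0. So γ is a root of x^4 - 670x^2 + 35721. This polynomial is irreducible over Q: it has no rational root (each ±√262 ± √73 is irrational), and any factorization into two quadratics over Q would force √(19126) ∈ Q (pairing opposite roots) or √262, √73 ∈ Q (other pairings), all impossible. Hence [Q(γ):Q] = 4 = [Q(√262, √73):Q], so Q(γ) = Q(√262, √73).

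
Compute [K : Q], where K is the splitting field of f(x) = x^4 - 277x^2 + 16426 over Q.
[K : Q] = 4

Solving the quadratic in x^2: x^2 = (277 ± √(277^2 - 4·16426))/2 = (277 ± √11025)/2 = (277 ± 105)/2, giving x^2 = 86 or x^2 = 191. So f(x) = (x^2 - 86)(x^2 - 191) and the roots of f are ±√86, ±√191. Hence the splitting field is K = Q(√86, √191). Since 86 and 191 are distinct squarefree integers > 1, their product 16426 is not a perfect square, so √191 ∉ Q(√86). By the tower law [K:Q] = [Q(√86,√191):Q(√86)] · [Q(√86):Q] = 2 · 2 = 4.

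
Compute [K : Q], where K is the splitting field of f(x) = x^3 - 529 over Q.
[K : Q] = 6

The roots of x^3 - 529 are ∛529, ω∛529, ω^2∛529 where ω = e^(2πi/3) is a primitive cube root of unity, so K = Q(∛529, ω). Now [Q(∛529):Q] = 3 (since 529 is not a perfect cube, x^3 - 529 is irreducible) and [Q(ω):Q] = 2. Both 2 and 3 divide [K:Q], and [K:Q] ≤ 3·2 = 6, so [K:Q] = 6. (Equivalently: Q(∛529) ⊂ R but ω ∉ R, so [K : Q(∛529)] = 2.)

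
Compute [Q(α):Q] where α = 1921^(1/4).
[Q(α):Q] = 4

α is a root of x^4 - 1921. By Eisenstein's criterion at the prime p = 17 (which divides the constant term 1921 but p^2 = 289 does not, since 1921 is squarefree), x^4 - 1921 is irreducible over Q. Hence [Q(α):Q] = 4.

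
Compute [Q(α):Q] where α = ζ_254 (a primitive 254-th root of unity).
[Q(α):Q] = 126

The minimal polynomial of ζ_254 over Q is the 254-th cyclotomic polynomial Φ_254(x), which is irreducible over Q and has degree φ(254) = 126. Hence [Q(α):Q] = φ(254) = 126.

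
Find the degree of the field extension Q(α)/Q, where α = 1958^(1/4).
[Q(α):Q] = 4

α is a root of x^4 - 1958. By Eisenstein's criterion at the prime p = 2 (which divides the constant term 1958 but p^2 = 4 does not, since 1958 is squarefree), x^4 - 1958 is irreducible over Q. Hence [Q(α):Q] = 4.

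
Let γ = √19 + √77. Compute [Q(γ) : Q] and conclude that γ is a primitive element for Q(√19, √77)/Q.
[Q(γ) : Q] = 4 (equivalently, Q(γ) = Q(√19, √77))

Obviously Q(γ) ⊆ Q(√19, √77), and [Q(√19, √77):Q] = 4 (since 19, 77 are distinct squarefree integers > 1 with 1463 not a perfect square). To show equality we compute the minimal polynomial of γ. From γ = √19 + √77: γ^2 = 19 + 2√(1463) + 77 = 96 + 2√(1463), so γ^2 - 96 = 2√(1463); squaring, (γ^2 - 96)^2 = 4·1463, i.e. γ^4 - 192γ^2 + 9216 - 5852 = 0, i.e. γ^4 - 192γ^2 + 3364 = 0. So γ is a root of x^4 - 192x^2 + 3364. This polynomial is irreducible over Q: it has no rational root (each ±√19 ± √77 is irrational), and any factorization into two quadratics over Q would force √(1463) ∈ Q (pairing opposite roots) or √19, √77 ∈ Q (other pairings), all impossible. Hence [Q(γ):Q] = 4 = [Q(√19, √77):Q], so Q(γ) = Q(√19, √77).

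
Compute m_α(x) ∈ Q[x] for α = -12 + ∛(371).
m_α(x) = x^3 + 36x^2 + 432x + 1357

Set β = α + 12 = ∛(371), so β^3 = 371. Then (α + 12)^3 - 371 = 0, i.e. α is a root of g(x) = (x + 12)^3 - 371 = x^3 + 36x^2 + 432x + 1357. Since g(x) = h(x + 12) where h(x) = x^3 - 371, and h is irreducible over Q (because 371 is not a perfect cube, so h has no rational root, and a monic cubic with no rational root is irreducible), g is also irreducible (irreducibility is preserved under the substitution x → x + 12). Hence m_α(x) = x^3 + 36x^2 + 432x + 1357.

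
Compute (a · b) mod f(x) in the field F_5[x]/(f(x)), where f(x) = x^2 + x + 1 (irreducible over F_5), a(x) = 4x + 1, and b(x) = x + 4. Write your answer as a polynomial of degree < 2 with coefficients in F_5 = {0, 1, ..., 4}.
a · b ≡ 3x (mod f(x))

Multiply in F_5[x]: a(x)·b(x) = (4x + 1)·(x + 4) = 4x^2 + 2x + 4. This has degree ≥ 2, so divide by f(x) over F_5: 4x^2 + 2x + 4 = (4)·(x^2 + x + 1) + (3x). Hence a·b ≡ 3x (mod f). (F_5[x]/(f) is a field with 5^2 = 25 elements since f is irreducible of degree 2.)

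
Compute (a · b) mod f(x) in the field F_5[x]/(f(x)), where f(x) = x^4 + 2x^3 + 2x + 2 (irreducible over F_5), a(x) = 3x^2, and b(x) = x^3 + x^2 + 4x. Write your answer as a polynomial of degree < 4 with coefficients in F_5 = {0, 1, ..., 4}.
a · b ≡ 3x^3 + 4x^2 + 1 (mod f(x))

Multiply in F_5[x]: a(x)·b(x) = (3x^2)·(x^3 + x^2 + 4x) = 3x^5 + 3x^4 + 2x^3. This has degree ≥ 4, so divide by f(x) over F_5: 3x^5 + 3x^4 + 2x^3 = (3x + 2)·(x^4 + 2x^3 + 2x + 2) + (3x^3 + 4x^2 + 1). Hence a·b ≡ 3x^3 + 4x^2 + 1 (mod f). (F_5[x]/(f) is a field with 5^4 = 625 elements since f is irreducible of degree 4.)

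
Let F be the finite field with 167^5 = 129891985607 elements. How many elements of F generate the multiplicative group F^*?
There are φ(129891985606) = 63145740000 primitive elements

F_q^* is cyclic of order q - 1 = 129891985606. A cyclic group of order m has exactly φ(m) generators. Here m = 129891985606 = 2 · 71 · 83 · 571 · 19301, so the number of primitive elements is φ(129891985606) = 63145740000.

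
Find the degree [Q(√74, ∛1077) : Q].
[Q(√74, ∛1077) : Q] = 6

Let L = Q(√74, ∛1077). Since Q(√74) ⊂ L and [Q(√74):Q] = 2, the tower law gives 2 | [L:Q]. Likewise Q(∛1077) ⊂ L with [Q(∛1077):Q] = 3 (because 1077 is not a perfect cube), so 3 | [L:Q]. As gcd(2,3) = 1, [L:Q] is divisible by 6. Conversely L is generated over Q by √74 and ∛1077, so [L:Q] ≤ 2·3 = 6. Therefore [Q(√74, ∛1077) : Q] = 6.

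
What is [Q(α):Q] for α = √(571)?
[Q(α):Q] = 2

[Q(α):Q] equals the degree of the minimal polynomial of α. Here α^2 = 571 and x^2 - 571 is irreducible (d = 571 is squarefree, ≠ 1, hence not a square), so deg(m_α) = 2. Thus [Q(α):Q] = 2.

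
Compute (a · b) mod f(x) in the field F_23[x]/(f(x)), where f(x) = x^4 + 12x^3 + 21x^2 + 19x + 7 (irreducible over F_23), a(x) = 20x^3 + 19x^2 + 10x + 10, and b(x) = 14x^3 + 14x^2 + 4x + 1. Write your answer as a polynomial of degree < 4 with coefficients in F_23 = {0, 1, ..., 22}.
a · b ≡ 12x^3 + 8x^2 + 5x + 20 (mod f(x))

Multiply in F_23[x]: a(x)·b(x) = (20x^3 + 19x^2 + 10x + 10)·(14x^3 + 14x^2 + 4x + 1) = 4x^6 + 17x^5 + 3x^4 + 8x^3 + 15x^2 + 4x + 10. This has degree ≥ 4, so divide by f(x) over F_23: 4x^6 + 17x^5 + 3x^4 + 8x^3 + 15x^2 + 4x + 10 = (4x^2 + 15x + 15)·(x^4 + 12x^3 + 21x^2 + 19x + 7) + (12x^3 + 8x^2 + 5x + 20). Hence a·b ≡ 12x^3 + 8x^2 + 5x + 20 (mod f). (F_23[x]/(f) is a field with 23^4 = 279841 elements since f is irreducible of degree 4.)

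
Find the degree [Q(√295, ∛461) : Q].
[Q(√295, ∛461) : Q] = 6

Let L = Q(√295, ∛461). Since Q(√295) ⊂ L and [Q(√295):Q] = 2, the tower law gives 2 | [L:Q]. Likewise Q(∛461) ⊂ L with [Q(∛461):Q] = 3 (because 461 is not a perfect cube), so 3 | [L:Q]. As gcd(2,3) = 1, [L:Q] is divisible by 6. Conversely L is generated over Q by √295 and ∛461, so [L:Q] ≤ 2·3 = 6. Therefore [Q(√295, ∛461) : Q] = 6.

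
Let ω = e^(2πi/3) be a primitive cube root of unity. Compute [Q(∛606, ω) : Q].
[Q(∛606, ω) : Q] = 6

[Q(∛606):Q] = 3 (min poly x^3 - 606, irreducible since 606 is not a perfect cube). [Q(ω):Q] = 2 (min poly x^2 + x + 1). Since Q(∛606) ⊂ R and ω ∉ R, we have ω ∉ Q(∛606), so x^2 + x + 1 remains irreducible over Q(∛606) and [Q(∛606, ω) : Q(∛606)] = 2. By the tower law, [Q(∛606, ω) : Q] = 3 · 2 = 6. (In fact Q(∛606, ω) is the splitting field of x^3 - 606 over Q.)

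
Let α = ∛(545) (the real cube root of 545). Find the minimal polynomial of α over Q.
m_α(x) = x^3 - 545

α satisfies α^3 = 545, so x^3 - 545 annihilates α. By the rational root test, a rational root p/q (in lowest terms) of x^3 - 545 would satisfy p^3 = 545 q^3, forcing q = 1 and p^3 = 545; but 545 is not a perfect cube, contradiction. A monic cubic over Q with no rational root is irreducible (any nontrivial factorization would include a linear factor). Hence x^3 - 545 is the minimal polynomial of α, and in particular [Q(α):Q] = 3.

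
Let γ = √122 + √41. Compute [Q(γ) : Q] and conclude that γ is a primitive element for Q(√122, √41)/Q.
[Q(γ) : Q] = 4 (equivalently, Q(γ) = Q(√122, √41))

Obviously Q(γ) ⊆ Q(√122, √41), and [Q(√122, √41):Q] = 4 (since 122, 41 are distinct squarefree integers > 1 with 5002 not a perfect square). To show equality we compute the minimal polynomial of γ. From γ = √122 + √41: γ^2 = 122 + 2√(5002) + 41 = 163 + 2√(5002), so γ^2 - 163 = 2√(5002); squaring, (γ^2 - 163)^2 = 4·5002, i.e. γ^4 - 326γ^2 + 26569 - 20008 = 0, i.e. γ^4 - 326γ^2 + 6561 = 0. So γ is a root of x^4 - 326x^2 + 6561. This polynomial is irreducible over Q: it has no rational root (each ±√122 ± √41 is irrational), and any factorization into two quadratics over Q would force √(5002) ∈ Q (pairing opposite roots) or √122, √41 ∈ Q (other pairings), all impossible. Hence [Q(γ):Q] = 4 = [Q(√122, √41):Q], so Q(γ) = Q(√122, √41).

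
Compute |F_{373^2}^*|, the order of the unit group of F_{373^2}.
|F_{373^2}^*| = 139128

F_{373^2} has 373^2 = 139129 elements; its multiplicative group consists of all nonzero elements, so |F_{373^2}^*| = 139129 - 1 = 139128. (It is cyclic since any finite subgroup of the multiplicative group of a field is cyclic.)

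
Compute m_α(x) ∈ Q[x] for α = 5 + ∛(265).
m_α(x) = x^3 - 15x^2 + 75x - 390

Set β = α - 5 = ∛(265), so β^3 = 265. Then (α - 5)^3 - 265 = 0, i.e. α is a root of g(x) = (x - 5)^3 - 265 = x^3 - 15x^2 + 75x - 390. Since g(x) = h(x - 5) where h(x) = x^3 - 265, and h is irreducible over Q (because 265 is not a perfect cube, so h has no rational root, and a monic cubic with no rational root is irreducible), g is also irreducible (irreducibility is preserved under the substitution x → x - 5). Hence m_α(x) = x^3 - 15x^2 + 75x - 390.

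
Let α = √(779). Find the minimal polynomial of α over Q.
m_α(x) = x^2 - 779

α satisfies α^2 - 779 = 0, so x^2 - 779 annihilates α. Since d = 779 is squarefree and ≠ 1, it is not a perfect square in Q, so x^2 - 779 has no rational root and is therefore irreducible over Q (a degree-2 polynomial over a field is irreducible iff it has no root). Hence m_α(x) = x^2 - 779.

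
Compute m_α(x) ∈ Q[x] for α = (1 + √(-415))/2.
m_α(x) = x^2 - x + 104

From 2α - 1 = √(-415), squaring gives (2α - 1)^2 = -415, i.e. 4α^2 - 4α + 1 = -415, so α^2 - α + (1 + 415)/4 = 0. Since -415 ≡ 1 (mod 4), (1 + 415)/4 = 104 ∈ Z. The polynomial x^2 - x + 104 has discriminant 1 - 4·(104) = -415, which is not a perfect square in Q (d = -415 is squarefree and ≠ 1), so x^2 - x + 104 is irreducible over Q. It is the minimal polynomial of α.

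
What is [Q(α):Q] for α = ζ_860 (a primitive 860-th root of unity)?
[Q(α):Q] = 336

The minimal polynomial of ζ_860 over Q is the 860-th cyclotomic polynomial Φ_860(x), which is irreducible over Q and has degree φ(860) = 336. Hence [Q(α):Q] = φ(860) = 336.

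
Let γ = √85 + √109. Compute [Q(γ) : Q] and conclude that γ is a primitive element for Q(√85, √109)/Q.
[Q(γ) : Q] = 4 (equivalently, Q(γ) = Q(√85, √109))

Obviously Q(γ) ⊆ Q(√85, √109), and [Q(√85, √109):Q] = 4 (since 85, 109 are distinct squarefree integers > 1 with 9265 not a perfect square). To show equality we compute the minimal polynomial of γ. From γ = √85 + √109: γ^2 = 85 + 2√(9265) + 109 = 194 + 2√(9265), so γ^2 - 194 = 2√(9265); squaring, (γ^2 - 194)^2 = 4·9265, i.e. γ^4 - 388γ^2 + 37636 - 37060 = 0, i.e. γ^4 - 388γ^2 + 576 = 0. So γ is a root of x^4 - 388x^2 + 576. This polynomial is irreducible over Q: it has no rational root (each ±√85 ± √109 is irrational), and any factorization into two quadratics over Q would force √(9265) ∈ Q (pairing opposite roots) or √85, √109 ∈ Q (other pairings), all impossible. Hence [Q(γ):Q] = 4 = [Q(√85, √109):Q], so Q(γ) = Q(√85, √109).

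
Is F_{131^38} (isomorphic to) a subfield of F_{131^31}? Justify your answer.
No: F_{131^38} is not a subfield of F_{131^31}

F_{p^m} embeds in F_{p^n} iff m | n. Here 38 ∤ 31 (since 31 = 0·38 + 31 with remainder 31 ≠ 0), so F_{131^38} is not a subfield of F_{131^31}. Equivalently: if it were, the tower law would give 38 = [F_{131^38}:F_131] dividing [F_{131^31}:F_131] = 31, contradiction.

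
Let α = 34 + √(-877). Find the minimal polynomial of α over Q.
m_α(x) = x^2 - 68x + 2033

From α - 34 = √(-877), squaring gives (α - 34)^2 = -877, i.e. α^2 - 68α + 1156 = -877, so α^2 - 68α + 2033 = 0. The discriminant of x^2 - 68x + 2033 is (-68)^2 - 4·(2033) = 4624 - 8132 = -3508, and 4·(-877) is not a perfect square in Q since -877 is squarefree and ≠ 1. Hence x^2 - 68x + 2033 is irreducible over Q and is the minimal polynomial of α.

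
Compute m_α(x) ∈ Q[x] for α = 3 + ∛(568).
m_α(x) = x^3 - 9x^2 + 27x - 595

Set β = α - 3 = ∛(568), so β^3 = 568. Then (α - 3)^3 - 568 = 0, i.e. α is a root of g(x) = (x - 3)^3 - 568 = x^3 - 9x^2 + 27x - 595. Since g(x) = h(x - 3) where h(x) = x^3 - 568, and h is irreducible over Q (because 568 is not a perfect cube, so h has no rational root, and a monic cubic with no rational root is irreducible), g is also irreducible (irreducibility is preserved under the substitution x → x - 3). Hence m_α(x) = x^3 - 9x^2 + 27x - 595.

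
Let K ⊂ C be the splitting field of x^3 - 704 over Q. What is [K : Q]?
[K : Q] = 6

The roots of x^3 - 704 are ∛704, ω∛704, ω^2∛704 where ω = e^(2πi/3) is a primitive cube root of unity, so K = Q(∛704, ω). Now [Q(∛704):Q] = 3 (since 704 is not a perfect cube, x^3 - 704 is irreducible) and [Q(ω):Q] = 2. Both 2 and 3 divide [K:Q], and [K:Q] ≤ 3·2 = 6, so [K:Q] = 6. (Equivalently: Q(∛704) ⊂ R but ω ∉ R, so [K : Q(∛704)] = 2.)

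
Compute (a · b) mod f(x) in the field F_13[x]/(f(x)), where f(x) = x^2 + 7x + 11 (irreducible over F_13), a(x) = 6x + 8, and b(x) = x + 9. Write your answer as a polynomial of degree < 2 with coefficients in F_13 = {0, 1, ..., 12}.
a · b ≡ 7x + 6 (mod f(x))

Multiply in F_13[x]: a(x)·b(x) = (6x + 8)·(x + 9) = 6x^2 + 10x + 7. This has degree ≥ 2, so divide by f(x) over F_13: 6x^2 + 10x + 7 = (6)·(x^2 + 7x + 11) + (7x + 6). Hence a·b ≡ 7x + 6 (mod f). (F_13[x]/(f) is a field with 13^2 = 169 elements since f is irreducible of degree 2.)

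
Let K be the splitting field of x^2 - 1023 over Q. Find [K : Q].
[K : Q] = 2

f(x) = x^2 - 1023 factors as (x - √1023)(x + √1023). The splitting field is K = Q(√1023). Since 1023 is squarefree and > 1, it is not a perfect square, so x^2 - 1023 is irreducible over Q and [Q(√1023) : Q] = 2. Hence [K : Q] = 2.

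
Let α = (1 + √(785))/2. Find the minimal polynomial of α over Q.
m_α(x) = x^2 - x - 196

From 2α - 1 = √(785), squaring gives (2α - 1)^2 = 785, i.e. 4α^2 - 4α + 1 = 785, so α^2 - α + (1 - 785)/4 = 0. Since 785 ≡ 1 (mod 4), (1 - 785)/4 = -196 ∈ Z. The polynomial x^2 - x - 196 has discriminant 1 - 4·(-196) = 785, which is not a perfect square in Q (d = 785 is squarefree and ≠ 1), so x^2 - x - 196 is irreducible over Q. It is the minimal polynomial of α.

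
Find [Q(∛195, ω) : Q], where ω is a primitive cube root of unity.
[Q(∛195, ω) : Q] = 6

[Q(∛195):Q] = 3 (min poly x^3 - 195, irreducible since 195 is not a perfect cube). [Q(ω):Q] = 2 (min poly x^2 + x + 1). Since Q(∛195) ⊂ R and ω ∉ R, we have ω ∉ Q(∛195), so x^2 + x + 1 remains irreducible over Q(∛195) and [Q(∛195, ω) : Q(∛195)] = 2. By the tower law, [Q(∛195, ω) : Q] = 3 · 2 = 6. (In fact Q(∛195, ω) is the splitting field of x^3 - 195 over Q.)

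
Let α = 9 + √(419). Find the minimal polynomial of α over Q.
m_α(x) = x^2 - 18x - 338

From α - 9 = √(419), squaring gives (α - 9)^2 = 419, i.e. α^2 - 18α + 81 = 419, so α^2 - 18α - 338 = 0. The discriminant of x^2 - 18x - 338 is (-18)^2 - 4·(-338) = 324 + 1352 = 1676, and 4·(419) is not a perfect square in Q since 419 is squarefree and ≠ 1. Hence x^2 - 18x - 338 is irreducible over Q and is the minimal polynomial of α.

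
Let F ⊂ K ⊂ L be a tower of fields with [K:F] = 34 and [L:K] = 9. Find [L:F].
[L:F] = 306

The tower law says that for any tower of field extensions F ⊂ K ⊂ L with finite degrees, [L:F] = [L:K] · [K:F]. Here this gives [L:F] = 9 · 34 = 306.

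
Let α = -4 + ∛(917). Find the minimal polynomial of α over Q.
m_α(x) = x^3 + 12x^2 + 48x - 853

Set β = α + 4 = ∛(917), so β^3 = 917. Then (α + 4)^3 - 917 = 0, i.e. α is a root of g(x) = (x + 4)^3 - 917 = x^3 + 12x^2 + 48x - 853. Since g(x) = h(x + 4) where h(x) = x^3 - 917, and h is irreducible over Q (because 917 is not a perfect cube, so h has no rational root, and a monic cubic with no rational root is irreducible), g is also irreducible (irreducibility is preserved under the substitution x → x + 4). Hence m_α(x) = x^3 + 12x^2 + 48x - 853.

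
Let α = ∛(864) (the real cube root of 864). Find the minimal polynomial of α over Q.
m_α(x) = x^3 - 864

α satisfies α^3 = 864, so x^3 - 864 annihilates α. By the rational root test, a rational root p/q (in lowest terms) of x^3 - 864 would satisfy p^3 = 864 q^3, forcing q = 1 and p^3 = 864; but 864 is not a perfect cube, contradiction. A monic cubic over Q with no rational root is irreducible (any nontrivial factorization would include a linear factor). Hence x^3 - 864 is the minimal polynomial of α, and in particular [Q(α):Q] = 3.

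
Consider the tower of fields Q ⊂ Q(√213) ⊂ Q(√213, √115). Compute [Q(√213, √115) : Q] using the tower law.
[Q(√213, √115) : Q] = 4

[Q(√213):Q] = 2 (min poly x^2 - 213, irreducible since 213 is squarefree > 1). For the top step, suppose √115 ∈ Q(√213), say √115 = c + d√213 with c, d ∈ Q. Squaring: 115 = c^2 + 213d^2 + 2cd√213. Since √213 ∉ Q this forces 2cd = 0. If d = 0 then √115 = c ∈ Q, contradicting 115 squarefree > 1. If c = 0 then 115 = 213d^2, so 213·115 = (213d)^2 is a perfect square in Q — but 213·115 = 24495 is not a perfect square (since 213 and 115 are distinct squarefree integers). Contradiction. Hence √115 ∉ Q(√213), so x^2 - 115 stays irreducible over Q(√213) and [Q(√213, √115) : Q(√213)] = 2. By the tower law, [Q(√213, √115) : Q] = 2 · 2 = 4.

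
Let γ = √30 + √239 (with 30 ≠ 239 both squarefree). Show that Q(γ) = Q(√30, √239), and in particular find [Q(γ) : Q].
[Q(γ) : Q] = 4 (equivalently, Q(γ) = Q(√30, √239))

Obviously Q(γ) ⊆ Q(√30, √239), and [Q(√30, √239):Q] = 4 (since 30, 239 are distinct squarefree integers > 1 with 7170 not a perfect square). To show equality we compute the minimal polynomial of γ. From γ = √30 + √239: γ^2 = 30 + 2√(7170) + 239 = 269 + 2√(7170), so γ^2 - 269 = 2√(7170); squaring, (γ^2 - 269)^2 = 4·7170, i.e. γ^4 - 538γ^2 + 72361 - 28680 = 0, i.e. γ^4 - 538γ^2 + 43681 = 0. So γ is a root of x^4 - 538x^2 + 43681. This polynomial is irreducible over Q: it has no rational root (each ±√30 ± √239 is irrational), and any factorization into two quadratics over Q would force √(7170) ∈ Q (pairing opposite roots) or √30, √239 ∈ Q (other pairings), all impossible. Hence [Q(γ):Q] = 4 = [Q(√30, √239):Q], so Q(γ) = Q(√30, √239).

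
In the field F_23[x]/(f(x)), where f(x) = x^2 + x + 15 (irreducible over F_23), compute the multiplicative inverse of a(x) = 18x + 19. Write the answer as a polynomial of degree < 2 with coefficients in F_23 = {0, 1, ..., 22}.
a(x)^(-1) ≡ 17x + 8 (mod f(x))

Since f is irreducible over F_23, F_23[x]/(f) is a field and a(x) ≠ 0 has an inverse. Apply the extended Euclidean algorithm to f(x) and a(x) in F_23[x]: f(x) = (9x + 11)·a(x) + (13). The last nonzero remainder is the constant 13 = gcd(f, a) in F_23. Back-substituting through the division chain expresses 13 = s(x)·a(x) + t(x)·f(x) with s(x) ≡ 14x + 12 (mod f), so (14x + 12)·a(x) ≡ 13 (mod f). Multiplying by 13^(-1) ≡ 16 in F_23 gives a(x)^(-1) ≡ 16·(14x + 12) ≡ 17x + 8 (mod f). Check: (18x + 19)·(17x + 8) = 7x^2 + 7x + 14 ≡ 1 (mod x^2 + x + 15).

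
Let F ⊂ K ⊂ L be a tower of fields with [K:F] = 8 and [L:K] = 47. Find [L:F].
[L:F] = 376

The tower law says that for any tower of field extensions F ⊂ K ⊂ L with finite degrees, [L:F] = [L:K] · [K:F]. Here this gives [L:F] = 47 · 8 = 376.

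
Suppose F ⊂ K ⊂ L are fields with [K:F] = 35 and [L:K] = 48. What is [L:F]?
[L:F] = 1680

The tower law says that for any tower of field extensions F ⊂ K ⊂ L with finite degrees, [L:F] = [L:K] · [K:F]. Here this gives [L:F] = 48 · 35 = 1680.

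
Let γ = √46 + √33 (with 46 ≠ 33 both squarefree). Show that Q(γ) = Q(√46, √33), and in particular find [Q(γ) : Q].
[Q(γ) : Q] = 4 (equivalently, Q(γ) = Q(√46, √33))

Obviously Q(γ) ⊆ Q(√46, √33), and [Q(√46, √33):Q] = 4 (since 46, 33 are distinct squarefree integers > 1 with 1518 not a perfect square). To show equality we compute the minimal polynomial of γ. From γ = √46 + √33: γ^2 = 46 + 2√(1518) + 33 = 79 + 2√(1518), so γ^2 - 79 = 2√(1518); squaring, (γ^2 - 79)^2 = 4·1518, i.e. γ^4 - 158γ^2 + 6241 - 6072 = 0, i.e. γ^4 - 158γ^2 + 169 = 0. So γ is a root of x^4 - 158x^2 + 169. This polynomial is irreducible over Q: it has no rational root (each ±√46 ± √33 is irrational), and any factorization into two quadratics over Q would force √(1518) ∈ Q (pairing opposite roots) or √46, √33 ∈ Q (other pairings), all impossible. Hence [Q(γ):Q] = 4 = [Q(√46, √33):Q], so Q(γ) = Q(√46, √33).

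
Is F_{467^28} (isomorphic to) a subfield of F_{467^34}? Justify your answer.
No: F_{467^28} is not a subfield of F_{467^34}

F_{p^m} embeds in F_{p^n} iff m | n. Here 28 ∤ 34 (since 34 = 1·28 + 6 with remainder 6 ≠ 0), so F_{467^28} is not a subfield of F_{467^34}. Equivalently: if it were, the tower law would give 28 = [F_{467^28}:F_467] dividing [F_{467^34}:F_467] = 34, contradiction.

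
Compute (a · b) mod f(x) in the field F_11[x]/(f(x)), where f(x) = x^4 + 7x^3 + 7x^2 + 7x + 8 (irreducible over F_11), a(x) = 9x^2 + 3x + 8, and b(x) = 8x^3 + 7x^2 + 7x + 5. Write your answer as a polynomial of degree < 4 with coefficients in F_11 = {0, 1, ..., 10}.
a · b ≡ 7x^2 + 5x + 10 (mod f(x))

Multiply in F_11[x]: a(x)·b(x) = (9x^2 + 3x + 8)·(8x^3 + 7x^2 + 7x + 5) = 6x^5 + 10x^4 + 5x^3 + x^2 + 5x + 7. This has degree ≥ 4, so divide by f(x) over F_11: 6x^5 + 10x^4 + 5x^3 + x^2 + 5x + 7 = (6x + 1)·(x^4 + 7x^3 + 7x^2 + 7x + 8) + (7x^2 + 5x + 10). Hence a·b ≡ 7x^2 + 5x + 10 (mod f). (F_11[x]/(f) is a field with 11^4 = 14641 elements since f is irreducible of degree 4.)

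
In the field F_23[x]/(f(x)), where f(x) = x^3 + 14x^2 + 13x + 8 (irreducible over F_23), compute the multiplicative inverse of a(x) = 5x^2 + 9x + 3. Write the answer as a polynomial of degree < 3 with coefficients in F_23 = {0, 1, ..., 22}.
a(x)^(-1) ≡ 20x^2 + 6x + 1 (mod f(x))

Since f is irreducible over F_23, F_23[x]/(f) is a field and a(x) ≠ 0 has an inverse. Apply the extended Euclidean algorithm to f(x) and a(x) in F_23[x]: f(x) = (14x + 19)·a(x) + (7x + 20);  a(x) = (4x + 3)·(7x + 20) + (12). The last nonzero remainder is the constant 12 = gcd(f, a) in F_23. Back-substituting through the division chain expresses 12 = s(x)·a(x) + t(x)·f(x) with s(x) ≡ 10x^2 + 3x + 12 (mod f), so (10x^2 + 3x + 12)·a(x) ≡ 12 (mod f). Multiplying by 12^(-1) ≡ 2 in F_23 gives a(x)^(-1) ≡ 2·(10x^2 + 3x + 12) ≡ 20x^2 + 6x + 1 (mod f). Check: (5x^2 + 9x + 3)·(20x^2 + 6x + 1) = 8x^4 + 3x^3 + 4x^2 + 4x + 3 ≡ 1 (mod x^3 + 14x^2 + 13x + 8).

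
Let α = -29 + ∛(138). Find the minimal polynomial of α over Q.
m_α(x) = x^3 + 87x^2 + 2523x + 24251

Set β = α + 29 = ∛(138), so β^3 = 138. Then (α + 29)^3 - 138 = 0, i.e. α is a root of g(x) = (x + 29)^3 - 138 = x^3 + 87x^2 + 2523x + 24251. Since g(x) = h(x + 29) where h(x) = x^3 - 138, and h is irreducible over Q (because 138 is not a perfect cube, so h has no rational root, and a monic cubic with no rational root is irreducible), g is also irreducible (irreducibility is preserved under the substitution x → x + 29). Hence m_α(x) = x^3 + 87x^2 + 2523x + 24251.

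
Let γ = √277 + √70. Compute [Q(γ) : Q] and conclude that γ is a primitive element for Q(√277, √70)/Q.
[Q(γ) : Q] = 4 (equivalently, Q(γ) = Q(√277, √70))

Obviously Q(γ) ⊆ Q(√277, √70), and [Q(√277, √70):Q] = 4 (since 277, 70 are distinct squarefree integers > 1 with 19390 not a perfect square). To show equality we compute the minimal polynomial of γ. From γ = √277 + √70: γ^2 = 277 + 2√(19390) + 70 = 347 + 2√(19390), so γ^2 - 347 = 2√(19390); squaring, (γ^2 - 347)^2 = 4·19390, i.e. γ^4 - 694γ^2 + 120409 - 77560 = 0, i.e. γ^4 - 694γ^2 + 42849 = 0. So γ is a root of x^4 - 694x^2 + 42849. This polynomial is irreducible over Q: it has no rational root (each ±√277 ± √70 is irrational), and any factorization into two quadratics over Q would force √(19390) ∈ Q (pairing opposite roots) or √277, √70 ∈ Q (other pairings), all impossible. Hence [Q(γ):Q] = 4 = [Q(√277, √70):Q], so Q(γ) = Q(√277, √70).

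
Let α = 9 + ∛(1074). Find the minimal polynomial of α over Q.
m_α(x) = x^3 - 27x^2 + 243x - 1803

Set β = α - 9 = ∛(1074), so β^3 = 1074. Then (α - 9)^3 - 1074 = 0, i.e. α is a root of g(x) = (x - 9)^3 - 1074 = x^3 - 27x^2 + 243x - 1803. Since g(x) = h(x - 9) where h(x) = x^3 - 1074, and h is irreducible over Q (because 1074 is not a perfect cube, so h has no rational root, and a monic cubic with no rational root is irreducible), g is also irreducible (irreducibility is preserved under the substitution x → x - 9). Hence m_α(x) = x^3 - 27x^2 + 243x - 1803.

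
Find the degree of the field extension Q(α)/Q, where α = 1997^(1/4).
[Q(α):Q] = 4

α is a root of x^4 - 1997. By Eisenstein's criterion at the prime p = 1997 (which divides the constant term 1997 but p^2 = 3988009 does not, since 1997 is squarefree), x^4 - 1997 is irreducible over Q. Hence [Q(α):Q] = 4.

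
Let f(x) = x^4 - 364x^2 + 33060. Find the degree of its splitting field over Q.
[K : Q] = 4

Solving the quadratic in x^2: x^2 = (364 ± √(364^2 - 4·33060))/2 = (364 ± √256)/2 = (364 ± 16)/2, giving x^2 = 190 or x^2 = 174. So f(x) = (x^2 - 190)(x^2 - 174) and the roots of f are ±√190, ±√174. Hence the splitting field is K = Q(√190, √174). Since 190 and 174 are distinct squarefree integers > 1, their product 33060 is not a perfect square, so √174 ∉ Q(√190). By the tower law [K:Q] = [Q(√190,√174):Q(√190)] · [Q(√190):Q] = 2 · 2 = 4.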